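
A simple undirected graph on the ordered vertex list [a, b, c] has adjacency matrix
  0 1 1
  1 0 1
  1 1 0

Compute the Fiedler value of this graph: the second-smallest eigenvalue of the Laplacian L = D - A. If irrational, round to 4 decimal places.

3

Each diagonal entry of L is the vertex degree and each off-diagonal entry is -1 where an edge is present, 0 otherwise; in the order [a, b, c] the diagonal is [2, 2, 2]. The sorted Laplacian eigenvalues are [0, 3, 3]; the algebraic connectivity is the second entry, 3.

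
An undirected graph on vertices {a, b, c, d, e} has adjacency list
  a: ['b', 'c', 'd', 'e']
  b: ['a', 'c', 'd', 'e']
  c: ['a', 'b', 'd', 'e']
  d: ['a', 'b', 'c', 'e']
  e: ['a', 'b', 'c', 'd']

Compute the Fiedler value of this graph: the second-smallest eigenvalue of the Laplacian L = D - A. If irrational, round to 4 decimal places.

5

Reading degrees in the order [a, b, c, d, e] gives [4, 4, 4, 4, 4]; set D = diag(4, 4, 4, 4, 4) and form L = D - A. Computing the eigenvalues of L and sorting gives [0, 5, 5, 5, 5]. The Fiedler value lambda_2 = 5 is strictly positive, so the graph is connected. By the matrix-tree theorem the graph has (1/5) * product of the nonzero eigenvalues = 125 spanning trees.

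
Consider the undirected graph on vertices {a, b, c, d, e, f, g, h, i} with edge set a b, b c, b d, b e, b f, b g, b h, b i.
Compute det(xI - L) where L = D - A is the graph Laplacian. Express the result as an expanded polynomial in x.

Each diagonal entry of L is the vertex degree and each off-diagonal entry is -1 where an edge is present, 0 otherwise; in the order [a, b, c, d, e, f, g, h, i] the diagonal is [1, 8, 1, 1, 1, 1, 1, 1, 1]. L has integer entries, so p(x) = det(xI - L) has integer coefficients. Expanding the determinant yields x^9 - 16x^8 + 84x^7 - 224x^6 + 350x^5 - 336x^4 + 196x^3 - 64x^2 + 9x. The constant term is 0 because L is singular (the all-ones vector lies in its kernel). By the matrix-tree theorem the graph has (1/9) * product of the nonzero eigenvalues = 1 spanning tree. The eigenvalues sum to 16, which equals trace(L) = 2|E|.

x^9 - 16x^8 + 84x^7 - 224x^6 + 350x^5 - 336x^4 + 196x^3 - 64x^2 + 9x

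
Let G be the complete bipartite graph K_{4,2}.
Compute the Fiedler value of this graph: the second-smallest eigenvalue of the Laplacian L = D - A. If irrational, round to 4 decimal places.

The graph has 6 vertices and degree multiset [4, 4, 2, 2, 2, 2]; D is the diagonal matrix of degrees and L = D - A. The smallest Laplacian eigenvalue is always 0. The next one, lambda_2 = 2, measures how hard the graph is to disconnect: larger values mean better connectivity. There is one zero in the spectrum, matching the 1 component.

2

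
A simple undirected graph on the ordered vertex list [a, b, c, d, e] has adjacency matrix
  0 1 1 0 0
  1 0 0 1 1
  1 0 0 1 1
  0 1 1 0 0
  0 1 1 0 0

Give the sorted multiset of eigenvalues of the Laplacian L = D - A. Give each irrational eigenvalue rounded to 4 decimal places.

Reading degrees in the order [a, b, c, d, e] gives [2, 3, 3, 2, 2]; set D = diag(2, 3, 3, 2, 2) and form L = D - A. Diagonalising L (or applying a numerical eigensolver to the 5x5 matrix) gives the spectrum above. The single zero eigenvalue shows the graph is connected. By the matrix-tree theorem the graph has (1/5) * product of the nonzero eigenvalues = 12 spanning trees. The largest eigenvalue, 5, is at most the vertex count 5.

[0, 2, 2, 3, 5]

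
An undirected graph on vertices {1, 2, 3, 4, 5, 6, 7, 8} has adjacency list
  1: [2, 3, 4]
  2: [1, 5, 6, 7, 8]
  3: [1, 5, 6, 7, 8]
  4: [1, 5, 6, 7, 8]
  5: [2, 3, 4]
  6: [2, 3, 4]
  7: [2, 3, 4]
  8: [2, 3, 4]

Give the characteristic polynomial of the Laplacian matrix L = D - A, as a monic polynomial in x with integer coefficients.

x^8 - 30x^7 + 375x^6 - 2540x^5 + 10095x^4 - 23598x^3 + 30105x^2 - 16200x

Reading degrees in the order [1, 2, 3, 4, 5, 6, 7, 8] gives [3, 5, 5, 5, 3, 3, 3, 3]; set D = diag(3, 5, 5, 5, 3, 3, 3, 3) and form L = D - A. The eigenvalues of L are [0, 3, 3, 3, 3, 5, 5, 8]; the characteristic polynomial is the product of (x - lambda_i), which multiplies out to x^8 - 30x^7 + 375x^6 - 2540x^5 + 10095x^4 - 23598x^3 + 30105x^2 - 16200x. Since p(0) = det(-L) = 0, x divides p(x). The eigenvalues sum to 30, which equals trace(L) = 2|E|.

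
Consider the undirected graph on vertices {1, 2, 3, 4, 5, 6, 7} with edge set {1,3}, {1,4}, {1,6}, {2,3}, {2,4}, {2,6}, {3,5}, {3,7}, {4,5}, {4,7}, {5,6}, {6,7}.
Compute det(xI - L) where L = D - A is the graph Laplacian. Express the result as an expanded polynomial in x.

x^7 - 24x^6 + 234x^5 - 1192x^4 + 3357x^3 - 4968x^2 + 3024x

Each diagonal entry of L is the vertex degree and each off-diagonal entry is -1 where an edge is present, 0 otherwise; in the order [1, 2, 3, 4, 5, 6, 7] the diagonal is [3, 3, 4, 4, 3, 4, 3]. L has integer entries, so p(x) = det(xI - L) has integer coefficients. Expanding the determinant yields x^7 - 24x^6 + 234x^5 - 1192x^4 + 3357x^3 - 4968x^2 + 3024x. Since p(0) = det(-L) = 0, x divides p(x). There is one zero in the spectrum, matching the 1 component.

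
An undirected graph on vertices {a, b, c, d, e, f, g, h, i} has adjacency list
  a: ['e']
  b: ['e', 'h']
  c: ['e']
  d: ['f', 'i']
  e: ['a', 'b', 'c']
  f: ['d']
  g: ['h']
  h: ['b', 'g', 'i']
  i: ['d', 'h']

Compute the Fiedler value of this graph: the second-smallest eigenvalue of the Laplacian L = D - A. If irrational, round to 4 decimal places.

Each diagonal entry of L is the vertex degree and each off-diagonal entry is -1 where an edge is present, 0 otherwise; in the order [a, b, c, d, e, f, g, h, i] the diagonal is [1, 2, 1, 2, 3, 1, 1, 3, 2]. The sorted Laplacian eigenvalues are [0, 0.1658, 0.4679, 1, 1.3434, 1.6527, 3, 3.8794, 4.4909]; the algebraic connectivity is the second entry, 0.1658. The largest eigenvalue, 4.4909, is at most the vertex count 9.

0.1658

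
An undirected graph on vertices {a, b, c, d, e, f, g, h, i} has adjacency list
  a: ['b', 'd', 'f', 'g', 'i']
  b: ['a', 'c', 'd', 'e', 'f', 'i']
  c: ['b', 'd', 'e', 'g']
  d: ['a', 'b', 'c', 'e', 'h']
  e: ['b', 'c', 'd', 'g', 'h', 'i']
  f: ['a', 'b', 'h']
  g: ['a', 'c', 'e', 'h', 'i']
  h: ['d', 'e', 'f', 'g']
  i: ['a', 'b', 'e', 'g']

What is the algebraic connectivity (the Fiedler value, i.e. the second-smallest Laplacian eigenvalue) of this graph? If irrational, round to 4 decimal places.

With the vertex order [a, b, c, d, e, f, g, h, i], the degrees are [5, 6, 4, 5, 6, 3, 5, 4, 4], giving D = diag(5, 6, 4, 5, 6, 3, 5, 4, 4) and L = D - A. Computing the eigenvalues of L and sorting gives [0, 2.6087, 3.3666, 3.9158, 4.8362, 5.3674, 6.9035, 7.2325, 7.7693]. The Fiedler value lambda_2 = 2.6087 is strictly positive, so the graph is connected. The eigenvalues sum to 42, which equals trace(L) = 2|E|.

2.6087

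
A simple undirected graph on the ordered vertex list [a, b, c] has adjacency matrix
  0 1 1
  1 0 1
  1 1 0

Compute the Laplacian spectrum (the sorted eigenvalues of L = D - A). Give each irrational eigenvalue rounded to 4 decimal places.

[0, 3, 3]

Each diagonal entry of L is the vertex degree and each off-diagonal entry is -1 where an edge is present, 0 otherwise; in the order [a, b, c] the diagonal is [2, 2, 2]. The multiplicity of 0 as a Laplacian eigenvalue equals the number of connected components. The single zero eigenvalue shows the graph is connected. The eigenvalues sum to 6, which equals trace(L) = 2|E|.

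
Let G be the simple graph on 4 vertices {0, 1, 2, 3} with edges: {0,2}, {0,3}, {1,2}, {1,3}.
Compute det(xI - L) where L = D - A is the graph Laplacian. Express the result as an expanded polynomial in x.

x^4 - 8x^3 + 20x^2 - 16x

Reading degrees in the order [0, 1, 2, 3] gives [2, 2, 2, 2]; set D = diag(2, 2, 2, 2) and form L = D - A. The eigenvalues of L are [0, 2, 2, 4]; the characteristic polynomial is the product of (x - lambda_i), which multiplies out to x^4 - 8x^3 + 20x^2 - 16x. The coefficient of x^3 equals -trace(L) = -8, matching the sum of degrees. By the matrix-tree theorem the graph has (1/4) * product of the nonzero eigenvalues = 4 spanning trees. The largest eigenvalue, 4, is at most the vertex count 4.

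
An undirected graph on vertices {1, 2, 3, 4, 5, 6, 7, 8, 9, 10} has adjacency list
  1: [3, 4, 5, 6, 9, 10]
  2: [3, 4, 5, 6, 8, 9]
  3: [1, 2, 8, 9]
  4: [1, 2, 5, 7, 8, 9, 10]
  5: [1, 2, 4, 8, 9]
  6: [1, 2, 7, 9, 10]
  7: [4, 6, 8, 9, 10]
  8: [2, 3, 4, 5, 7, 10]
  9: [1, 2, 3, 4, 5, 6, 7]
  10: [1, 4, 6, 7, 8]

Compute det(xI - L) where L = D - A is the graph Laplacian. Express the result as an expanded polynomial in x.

Reading degrees in the order [1, 2, 3, 4, 5, 6, 7, 8, 9, 10] gives [6, 6, 4, 7, 5, 5, 5, 6, 7, 5]; set D = diag(6, 6, 4, 7, 5, 5, 5, 6, 7, 5) and form L = D - A. L has integer entries, so p(x) = det(xI - L) has integer coefficients. Expanding the determinant yields x^10 - 56x^9 + 1379x^8 - 19592x^7 + 176922x^6 - 1052740x^5 + 4126182x^4 - 10268698x^3 + 14718337x^2 - 9253230x. The coefficient of x^9 equals -trace(L) = -56, matching the sum of degrees. The largest eigenvalue, 8.8071, is at most the vertex count 10.

x^10 - 56x^9 + 1379x^8 - 19592x^7 + 176922x^6 - 1052740x^5 + 4126182x^4 - 10268698x^3 + 14718337x^2 - 9253230x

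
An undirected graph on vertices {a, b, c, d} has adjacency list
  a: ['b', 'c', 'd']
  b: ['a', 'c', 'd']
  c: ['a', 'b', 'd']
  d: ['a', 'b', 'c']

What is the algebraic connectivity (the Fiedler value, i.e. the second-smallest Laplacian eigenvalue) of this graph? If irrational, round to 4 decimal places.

With the vertex order [a, b, c, d], the degrees are [3, 3, 3, 3], giving D = diag(3, 3, 3, 3) and L = D - A. The sorted Laplacian eigenvalues are [0, 4, 4, 4]; the algebraic connectivity is the second entry, 4.

4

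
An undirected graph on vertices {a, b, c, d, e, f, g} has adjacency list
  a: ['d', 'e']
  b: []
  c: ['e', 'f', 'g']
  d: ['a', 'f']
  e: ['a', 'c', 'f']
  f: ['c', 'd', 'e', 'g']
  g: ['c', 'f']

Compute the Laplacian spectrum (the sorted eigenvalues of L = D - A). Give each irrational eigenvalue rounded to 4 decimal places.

Each diagonal entry of L is the vertex degree and each off-diagonal entry is -1 where an edge is present, 0 otherwise; in the order [a, b, c, d, e, f, g] the diagonal is [2, 0, 3, 2, 3, 4, 2]. Since every row of L sums to 0, the all-ones vector is in the kernel and 0 is an eigenvalue. The 2 zero eigenvalues correspond to the 2 connected components. The eigenvalues sum to 16, which equals trace(L) = 2|E|.

[0, 0, 1.1088, 2.2954, 3, 4.3174, 5.2784]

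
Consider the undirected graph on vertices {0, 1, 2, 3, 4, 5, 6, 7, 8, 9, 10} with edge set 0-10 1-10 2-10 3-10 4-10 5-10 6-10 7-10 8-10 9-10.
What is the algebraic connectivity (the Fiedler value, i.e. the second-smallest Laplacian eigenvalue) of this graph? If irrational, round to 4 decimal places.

With the vertex order [0, 1, 2, 3, 4, 5, 6, 7, 8, 9, 10], the degrees are [1, 1, 1, 1, 1, 1, 1, 1, 1, 1, 10], giving D = diag(1, 1, 1, 1, 1, 1, 1, 1, 1, 1, 10) and L = D - A. The sorted Laplacian eigenvalues are [0, 1, 1, 1, 1, 1, 1, 1, 1, 1, 11]; the algebraic connectivity is the second entry, 1. The largest eigenvalue, 11, is at most the vertex count 11.

1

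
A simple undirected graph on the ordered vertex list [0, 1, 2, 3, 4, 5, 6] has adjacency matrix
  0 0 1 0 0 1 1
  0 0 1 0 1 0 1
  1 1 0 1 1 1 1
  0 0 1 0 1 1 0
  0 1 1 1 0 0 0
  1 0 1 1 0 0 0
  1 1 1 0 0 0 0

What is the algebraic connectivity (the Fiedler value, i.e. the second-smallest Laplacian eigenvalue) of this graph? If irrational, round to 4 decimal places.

2

With the vertex order [0, 1, 2, 3, 4, 5, 6], the degrees are [3, 3, 6, 3, 3, 3, 3], giving D = diag(3, 3, 6, 3, 3, 3, 3) and L = D - A. The smallest Laplacian eigenvalue is always 0. The next one, lambda_2 = 2, measures how hard the graph is to disconnect: larger values mean better connectivity. There is one zero in the spectrum, matching the 1 component.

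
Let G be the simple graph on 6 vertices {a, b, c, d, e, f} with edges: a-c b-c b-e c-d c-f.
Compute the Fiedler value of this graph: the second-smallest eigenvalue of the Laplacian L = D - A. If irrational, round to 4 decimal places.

0.4859

Reading degrees in the order [a, b, c, d, e, f] gives [1, 2, 4, 1, 1, 1]; set D = diag(1, 2, 4, 1, 1, 1) and form L = D - A. Computing the eigenvalues of L and sorting gives [0, 0.4859, 1, 1, 2.4280, 5.0861]. The Fiedler value lambda_2 = 0.4859 is strictly positive, so the graph is connected. There is one zero in the spectrum, matching the 1 component. The eigenvalues sum to 10, which equals trace(L) = 2|E|.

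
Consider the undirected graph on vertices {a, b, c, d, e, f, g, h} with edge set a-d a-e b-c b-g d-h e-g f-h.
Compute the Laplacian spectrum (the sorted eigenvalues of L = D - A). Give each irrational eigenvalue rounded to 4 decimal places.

[0, 0.1522, 0.5858, 1.2346, 2, 2.7654, 3.4142, 3.8478]

Each diagonal entry of L is the vertex degree and each off-diagonal entry is -1 where an edge is present, 0 otherwise; in the order [a, b, c, d, e, f, g, h] the diagonal is [2, 2, 1, 2, 2, 1, 2, 2]. The multiplicity of 0 as a Laplacian eigenvalue equals the number of connected components. By the matrix-tree theorem the graph has (1/8) * product of the nonzero eigenvalues = 1 spanning tree.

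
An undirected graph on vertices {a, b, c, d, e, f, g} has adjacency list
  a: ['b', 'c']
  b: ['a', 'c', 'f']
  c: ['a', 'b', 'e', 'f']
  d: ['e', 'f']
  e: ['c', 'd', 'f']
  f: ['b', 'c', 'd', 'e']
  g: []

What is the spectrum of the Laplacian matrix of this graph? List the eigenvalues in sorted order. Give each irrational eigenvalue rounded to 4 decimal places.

[0, 0, 1.1864, 3, 3.4707, 5, 5.3429]

With the vertex order [a, b, c, d, e, f, g], the degrees are [2, 3, 4, 2, 3, 4, 0], giving D = diag(2, 3, 4, 2, 3, 4, 0) and L = D - A. L is symmetric positive semidefinite, so every eigenvalue is real and nonnegative. The 2 zero eigenvalues correspond to the 2 connected components. There are 2 zeros in the spectrum, matching the 2 components. The eigenvalues sum to 18, which equals trace(L) = 2|E|.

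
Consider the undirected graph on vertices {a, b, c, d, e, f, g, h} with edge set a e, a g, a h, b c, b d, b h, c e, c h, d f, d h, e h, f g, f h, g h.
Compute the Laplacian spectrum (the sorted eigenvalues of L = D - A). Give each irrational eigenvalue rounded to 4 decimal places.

[0, 1.7530, 1.7530, 3.4450, 3.4450, 4.8019, 4.8019, 8]

With the vertex order [a, b, c, d, e, f, g, h], the degrees are [3, 3, 3, 3, 3, 3, 3, 7], giving D = diag(3, 3, 3, 3, 3, 3, 3, 7) and L = D - A. Diagonalising L (or applying a numerical eigensolver to the 8x8 matrix) gives the spectrum above. There is one zero in the spectrum, matching the 1 component. The eigenvalues sum to 28, which equals trace(L) = 2|E|.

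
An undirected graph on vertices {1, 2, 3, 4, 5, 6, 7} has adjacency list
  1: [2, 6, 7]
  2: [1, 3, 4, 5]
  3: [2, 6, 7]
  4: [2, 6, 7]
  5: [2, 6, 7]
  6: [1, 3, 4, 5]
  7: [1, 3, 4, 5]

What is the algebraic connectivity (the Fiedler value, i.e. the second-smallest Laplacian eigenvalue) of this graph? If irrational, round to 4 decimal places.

3

Each diagonal entry of L is the vertex degree and each off-diagonal entry is -1 where an edge is present, 0 otherwise; in the order [1, 2, 3, 4, 5, 6, 7] the diagonal is [3, 4, 3, 3, 3, 4, 4]. The smallest Laplacian eigenvalue is always 0. The next one, lambda_2 = 3, measures how hard the graph is to disconnect: larger values mean better connectivity. There is one zero in the spectrum, matching the 1 component. The eigenvalues sum to 24, which equals trace(L) = 2|E|.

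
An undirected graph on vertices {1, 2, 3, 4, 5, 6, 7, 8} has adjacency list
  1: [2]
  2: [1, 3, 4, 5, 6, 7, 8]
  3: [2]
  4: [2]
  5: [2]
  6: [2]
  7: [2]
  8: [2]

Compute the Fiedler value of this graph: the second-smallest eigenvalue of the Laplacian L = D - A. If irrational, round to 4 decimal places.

With the vertex order [1, 2, 3, 4, 5, 6, 7, 8], the degrees are [1, 7, 1, 1, 1, 1, 1, 1], giving D = diag(1, 7, 1, 1, 1, 1, 1, 1) and L = D - A. The sorted Laplacian eigenvalues are [0, 1, 1, 1, 1, 1, 1, 8]; the algebraic connectivity is the second entry, 1. The eigenvalues sum to 14, which equals trace(L) = 2|E|.

1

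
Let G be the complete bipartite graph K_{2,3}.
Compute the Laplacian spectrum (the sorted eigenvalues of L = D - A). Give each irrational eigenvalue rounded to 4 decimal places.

[0, 2, 2, 3, 5]

The graph has 5 vertices and degree multiset [3, 3, 2, 2, 2]; D is the diagonal matrix of degrees and L = D - A. The multiplicity of 0 as a Laplacian eigenvalue equals the number of connected components.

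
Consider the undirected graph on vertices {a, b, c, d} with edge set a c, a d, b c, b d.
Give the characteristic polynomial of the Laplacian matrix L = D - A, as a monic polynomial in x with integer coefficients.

With the vertex order [a, b, c, d], the degrees are [2, 2, 2, 2], giving D = diag(2, 2, 2, 2) and L = D - A. The eigenvalues of L are [0, 2, 2, 4]; the characteristic polynomial is the product of (x - lambda_i), which multiplies out to x^4 - 8x^3 + 20x^2 - 16x. The coefficient of x^3 equals -trace(L) = -8, matching the sum of degrees. The largest eigenvalue, 4, is at most the vertex count 4.

x^4 - 8x^3 + 20x^2 - 16x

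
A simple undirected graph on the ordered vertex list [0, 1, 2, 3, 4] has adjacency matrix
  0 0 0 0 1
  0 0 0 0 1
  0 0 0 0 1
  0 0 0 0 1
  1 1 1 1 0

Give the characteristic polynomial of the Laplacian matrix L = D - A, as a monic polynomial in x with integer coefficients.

x^5 - 8x^4 + 18x^3 - 16x^2 + 5x

Each diagonal entry of L is the vertex degree and each off-diagonal entry is -1 where an edge is present, 0 otherwise; in the order [0, 1, 2, 3, 4] the diagonal is [1, 1, 1, 1, 4]. L has integer entries, so p(x) = det(xI - L) has integer coefficients. Expanding the determinant yields x^5 - 8x^4 + 18x^3 - 16x^2 + 5x. The constant term is 0 because L is singular (the all-ones vector lies in its kernel). By the matrix-tree theorem the graph has (1/5) * product of the nonzero eigenvalues = 1 spanning tree.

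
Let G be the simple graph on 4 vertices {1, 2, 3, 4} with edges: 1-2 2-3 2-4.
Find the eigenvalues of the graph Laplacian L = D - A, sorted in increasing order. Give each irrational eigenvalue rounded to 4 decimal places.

Reading degrees in the order [1, 2, 3, 4] gives [1, 3, 1, 1]; set D = diag(1, 3, 1, 1) and form L = D - A. Since every row of L sums to 0, the all-ones vector is in the kernel and 0 is an eigenvalue. By the matrix-tree theorem the graph has (1/4) * product of the nonzero eigenvalues = 1 spanning tree.

[0, 1, 1, 4]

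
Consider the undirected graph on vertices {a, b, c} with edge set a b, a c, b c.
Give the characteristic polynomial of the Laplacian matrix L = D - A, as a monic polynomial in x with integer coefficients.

With the vertex order [a, b, c], the degrees are [2, 2, 2], giving D = diag(2, 2, 2) and L = D - A. The eigenvalues of L are [0, 3, 3]; the characteristic polynomial is the product of (x - lambda_i), which multiplies out to x^3 - 6x^2 + 9x. Since p(0) = det(-L) = 0, x divides p(x). The eigenvalues sum to 6, which equals trace(L) = 2|E|.

x^3 - 6x^2 + 9x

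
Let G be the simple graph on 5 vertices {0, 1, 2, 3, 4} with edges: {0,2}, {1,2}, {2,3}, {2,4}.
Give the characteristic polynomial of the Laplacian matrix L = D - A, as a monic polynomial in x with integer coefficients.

With the vertex order [0, 1, 2, 3, 4], the degrees are [1, 1, 4, 1, 1], giving D = diag(1, 1, 4, 1, 1) and L = D - A. Computing det(xI - L) by cofactor expansion (or equivalently via sum-over-permutations) gives x^5 - 8x^4 + 18x^3 - 16x^2 + 5x. The constant term is 0 because L is singular (the all-ones vector lies in its kernel). By the matrix-tree theorem the graph has (1/5) * product of the nonzero eigenvalues = 1 spanning tree.

x^5 - 8x^4 + 18x^3 - 16x^2 + 5x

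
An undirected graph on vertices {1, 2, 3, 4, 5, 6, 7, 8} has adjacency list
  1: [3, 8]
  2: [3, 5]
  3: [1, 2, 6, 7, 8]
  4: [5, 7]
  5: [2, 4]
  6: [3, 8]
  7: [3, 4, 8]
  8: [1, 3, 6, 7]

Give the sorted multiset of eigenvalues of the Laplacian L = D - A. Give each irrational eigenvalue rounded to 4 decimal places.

[0, 0.7283, 1.6005, 2, 2.7230, 3.6750, 5.1647, 6.1084]

With the vertex order [1, 2, 3, 4, 5, 6, 7, 8], the degrees are [2, 2, 5, 2, 2, 2, 3, 4], giving D = diag(2, 2, 5, 2, 2, 2, 3, 4) and L = D - A. Diagonalising L (or applying a numerical eigensolver to the 8x8 matrix) gives the spectrum above. The single zero eigenvalue shows the graph is connected. The largest eigenvalue, 6.1084, is at most the vertex count 8.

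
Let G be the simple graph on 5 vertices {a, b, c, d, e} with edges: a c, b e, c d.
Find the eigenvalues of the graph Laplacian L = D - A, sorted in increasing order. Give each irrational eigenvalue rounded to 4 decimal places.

Each diagonal entry of L is the vertex degree and each off-diagonal entry is -1 where an edge is present, 0 otherwise; in the order [a, b, c, d, e] the diagonal is [1, 1, 2, 1, 1]. L is symmetric positive semidefinite, so every eigenvalue is real and nonnegative. The 2 zero eigenvalues correspond to the 2 connected components. The largest eigenvalue, 3, is at most the vertex count 5.

[0, 0, 1, 2, 3]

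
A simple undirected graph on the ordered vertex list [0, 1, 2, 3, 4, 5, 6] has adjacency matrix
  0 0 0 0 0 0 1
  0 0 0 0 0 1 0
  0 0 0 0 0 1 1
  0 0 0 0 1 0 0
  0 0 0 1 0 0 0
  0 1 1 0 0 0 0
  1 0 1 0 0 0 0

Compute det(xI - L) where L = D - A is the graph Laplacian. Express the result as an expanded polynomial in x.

x^7 - 10x^6 + 37x^5 - 62x^4 + 45x^3 - 10x^2

Reading degrees in the order [0, 1, 2, 3, 4, 5, 6] gives [1, 1, 2, 1, 1, 2, 2]; set D = diag(1, 1, 2, 1, 1, 2, 2) and form L = D - A. L has integer entries, so p(x) = det(xI - L) has integer coefficients. Expanding the determinant yields x^7 - 10x^6 + 37x^5 - 62x^4 + 45x^3 - 10x^2. The coefficient of x^6 equals -trace(L) = -10, matching the sum of degrees.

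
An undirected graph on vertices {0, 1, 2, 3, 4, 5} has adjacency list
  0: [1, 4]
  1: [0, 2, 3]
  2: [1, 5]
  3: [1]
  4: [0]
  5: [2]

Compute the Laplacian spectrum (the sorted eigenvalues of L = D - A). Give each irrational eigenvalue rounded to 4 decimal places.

Reading degrees in the order [0, 1, 2, 3, 4, 5] gives [2, 3, 2, 1, 1, 1]; set D = diag(2, 3, 2, 1, 1, 1) and form L = D - A. The multiplicity of 0 as a Laplacian eigenvalue equals the number of connected components. The single zero eigenvalue shows the graph is connected.

[0, 0.3820, 0.6972, 2, 2.6180, 4.3028]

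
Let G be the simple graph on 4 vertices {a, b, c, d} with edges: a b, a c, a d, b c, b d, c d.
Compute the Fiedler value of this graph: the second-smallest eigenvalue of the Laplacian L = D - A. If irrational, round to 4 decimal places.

4

With the vertex order [a, b, c, d], the degrees are [3, 3, 3, 3], giving D = diag(3, 3, 3, 3) and L = D - A. The smallest Laplacian eigenvalue is always 0. The next one, lambda_2 = 4, measures how hard the graph is to disconnect: larger values mean better connectivity. By the matrix-tree theorem the graph has (1/4) * product of the nonzero eigenvalues = 16 spanning trees. The eigenvalues sum to 12, which equals trace(L) = 2|E|.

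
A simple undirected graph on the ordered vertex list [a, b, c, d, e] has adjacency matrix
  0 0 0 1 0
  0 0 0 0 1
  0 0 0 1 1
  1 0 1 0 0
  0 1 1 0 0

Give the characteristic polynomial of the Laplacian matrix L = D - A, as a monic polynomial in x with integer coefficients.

x^5 - 8x^4 + 21x^3 - 20x^2 + 5x

Each diagonal entry of L is the vertex degree and each off-diagonal entry is -1 where an edge is present, 0 otherwise; in the order [a, b, c, d, e] the diagonal is [1, 1, 2, 2, 2]. L has integer entries, so p(x) = det(xI - L) has integer coefficients. Expanding the determinant yields x^5 - 8x^4 + 21x^3 - 20x^2 + 5x. The constant term is 0 because L is singular (the all-ones vector lies in its kernel). The largest eigenvalue, 3.6180, is at most the vertex count 5.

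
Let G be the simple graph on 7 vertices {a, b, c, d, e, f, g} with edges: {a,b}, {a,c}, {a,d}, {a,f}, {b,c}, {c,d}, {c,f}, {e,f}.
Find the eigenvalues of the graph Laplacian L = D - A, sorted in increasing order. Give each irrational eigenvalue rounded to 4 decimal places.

[0, 0, 0.7639, 2, 3, 5, 5.2361]

Reading degrees in the order [a, b, c, d, e, f, g] gives [4, 2, 4, 2, 1, 3, 0]; set D = diag(4, 2, 4, 2, 1, 3, 0) and form L = D - A. The multiplicity of 0 as a Laplacian eigenvalue equals the number of connected components. The 2 zero eigenvalues correspond to the 2 connected components. The largest eigenvalue, 5.2361, is at most the vertex count 7.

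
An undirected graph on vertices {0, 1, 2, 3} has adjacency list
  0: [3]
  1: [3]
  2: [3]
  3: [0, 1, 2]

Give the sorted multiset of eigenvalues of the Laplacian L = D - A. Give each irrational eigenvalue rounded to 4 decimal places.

[0, 1, 1, 4]

Each diagonal entry of L is the vertex degree and each off-diagonal entry is -1 where an edge is present, 0 otherwise; in the order [0, 1, 2, 3] the diagonal is [1, 1, 1, 3]. Diagonalising L (or applying a numerical eigensolver to the 4x4 matrix) gives the spectrum above. There is one zero in the spectrum, matching the 1 component. By the matrix-tree theorem the graph has (1/4) * product of the nonzero eigenvalues = 1 spanning tree.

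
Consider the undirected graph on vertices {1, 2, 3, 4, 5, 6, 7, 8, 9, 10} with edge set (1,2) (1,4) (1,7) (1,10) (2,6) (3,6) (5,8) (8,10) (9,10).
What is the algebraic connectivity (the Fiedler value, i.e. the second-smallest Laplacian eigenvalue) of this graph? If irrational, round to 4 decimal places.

Each diagonal entry of L is the vertex degree and each off-diagonal entry is -1 where an edge is present, 0 otherwise; in the order [1, 2, 3, 4, 5, 6, 7, 8, 9, 10] the diagonal is [4, 2, 1, 1, 1, 2, 1, 2, 1, 3]. The smallest Laplacian eigenvalue is always 0. The next one, lambda_2 = 0.1861, measures how hard the graph is to disconnect: larger values mean better connectivity. The largest eigenvalue, 5.3472, is at most the vertex count 10.

0.1861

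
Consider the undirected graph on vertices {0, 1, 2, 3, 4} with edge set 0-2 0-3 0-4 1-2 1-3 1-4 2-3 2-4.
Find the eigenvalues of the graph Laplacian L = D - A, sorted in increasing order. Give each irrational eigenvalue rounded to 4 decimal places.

Each diagonal entry of L is the vertex degree and each off-diagonal entry is -1 where an edge is present, 0 otherwise; in the order [0, 1, 2, 3, 4] the diagonal is [3, 3, 4, 3, 3]. Since every row of L sums to 0, the all-ones vector is in the kernel and 0 is an eigenvalue. The single zero eigenvalue shows the graph is connected. The eigenvalues sum to 16, which equals trace(L) = 2|E|. There is one zero in the spectrum, matching the 1 component.

[0, 3, 3, 5, 5]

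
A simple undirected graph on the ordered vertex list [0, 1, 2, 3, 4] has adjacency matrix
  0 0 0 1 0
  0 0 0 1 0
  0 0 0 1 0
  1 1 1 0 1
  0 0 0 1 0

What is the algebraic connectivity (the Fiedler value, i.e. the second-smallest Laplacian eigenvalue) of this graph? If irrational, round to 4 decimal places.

Each diagonal entry of L is the vertex degree and each off-diagonal entry is -1 where an edge is present, 0 otherwise; in the order [0, 1, 2, 3, 4] the diagonal is [1, 1, 1, 4, 1]. The sorted Laplacian eigenvalues are [0, 1, 1, 1, 5]; the algebraic connectivity is the second entry, 1. The eigenvalues sum to 8, which equals trace(L) = 2|E|. There is one zero in the spectrum, matching the 1 component.

1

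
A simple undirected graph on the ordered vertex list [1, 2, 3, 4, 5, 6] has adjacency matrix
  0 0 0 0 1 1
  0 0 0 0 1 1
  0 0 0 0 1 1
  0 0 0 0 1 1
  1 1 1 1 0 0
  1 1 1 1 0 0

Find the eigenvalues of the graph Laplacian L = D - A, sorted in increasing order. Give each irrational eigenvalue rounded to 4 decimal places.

[0, 2, 2, 2, 4, 6]

With the vertex order [1, 2, 3, 4, 5, 6], the degrees are [2, 2, 2, 2, 4, 4], giving D = diag(2, 2, 2, 2, 4, 4) and L = D - A. The multiplicity of 0 as a Laplacian eigenvalue equals the number of connected components. The eigenvalues sum to 16, which equals trace(L) = 2|E|.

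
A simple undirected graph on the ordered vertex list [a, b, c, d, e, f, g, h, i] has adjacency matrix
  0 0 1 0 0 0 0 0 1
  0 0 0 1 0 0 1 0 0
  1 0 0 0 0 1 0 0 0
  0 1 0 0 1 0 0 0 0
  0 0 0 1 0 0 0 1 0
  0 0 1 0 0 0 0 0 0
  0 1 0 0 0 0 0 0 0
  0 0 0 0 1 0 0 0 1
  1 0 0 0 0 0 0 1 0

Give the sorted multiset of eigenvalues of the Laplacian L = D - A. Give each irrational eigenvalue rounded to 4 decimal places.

With the vertex order [a, b, c, d, e, f, g, h, i], the degrees are [2, 2, 2, 2, 2, 1, 1, 2, 2], giving D = diag(2, 2, 2, 2, 2, 1, 1, 2, 2) and L = D - A. The multiplicity of 0 as a Laplacian eigenvalue equals the number of connected components. The single zero eigenvalue shows the graph is connected. The eigenvalues sum to 16, which equals trace(L) = 2|E|. By the matrix-tree theorem the graph has (1/9) * product of the nonzero eigenvalues = 1 spanning tree.

[0, 0.1206, 0.4679, 1, 1.6527, 2.3473, 3, 3.5321, 3.8794]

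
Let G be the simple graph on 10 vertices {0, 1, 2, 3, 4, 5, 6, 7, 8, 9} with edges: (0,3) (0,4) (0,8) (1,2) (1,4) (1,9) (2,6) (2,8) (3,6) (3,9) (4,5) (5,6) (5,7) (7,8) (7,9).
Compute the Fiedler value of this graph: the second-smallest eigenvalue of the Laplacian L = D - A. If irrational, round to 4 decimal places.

Each diagonal entry of L is the vertex degree and each off-diagonal entry is -1 where an edge is present, 0 otherwise; in the order [0, 1, 2, 3, 4, 5, 6, 7, 8, 9] the diagonal is [3, 3, 3, 3, 3, 3, 3, 3, 3, 3]. The sorted Laplacian eigenvalues are [0, 2, 2, 2, 2, 2, 5, 5, 5, 5]; the algebraic connectivity is the second entry, 2.

2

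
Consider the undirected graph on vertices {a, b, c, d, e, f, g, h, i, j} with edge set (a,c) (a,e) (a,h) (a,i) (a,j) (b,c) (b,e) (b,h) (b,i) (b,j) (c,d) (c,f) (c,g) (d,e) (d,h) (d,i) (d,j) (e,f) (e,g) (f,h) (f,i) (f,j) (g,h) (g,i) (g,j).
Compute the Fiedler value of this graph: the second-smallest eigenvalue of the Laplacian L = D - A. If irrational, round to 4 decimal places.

Each diagonal entry of L is the vertex degree and each off-diagonal entry is -1 where an edge is present, 0 otherwise; in the order [a, b, c, d, e, f, g, h, i, j] the diagonal is [5, 5, 5, 5, 5, 5, 5, 5, 5, 5]. The sorted Laplacian eigenvalues are [0, 5, 5, 5, 5, 5, 5, 5, 5, 10]; the algebraic connectivity is the second entry, 5. There is one zero in the spectrum, matching the 1 component.

5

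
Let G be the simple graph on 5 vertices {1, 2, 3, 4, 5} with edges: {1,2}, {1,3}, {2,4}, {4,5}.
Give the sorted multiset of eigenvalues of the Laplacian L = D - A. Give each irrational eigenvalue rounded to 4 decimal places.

[0, 0.3820, 1.3820, 2.6180, 3.6180]

Each diagonal entry of L is the vertex degree and each off-diagonal entry is -1 where an edge is present, 0 otherwise; in the order [1, 2, 3, 4, 5] the diagonal is [2, 2, 1, 2, 1]. The multiplicity of 0 as a Laplacian eigenvalue equals the number of connected components. The eigenvalues sum to 8, which equals trace(L) = 2|E|. The largest eigenvalue, 3.6180, is at most the vertex count 5.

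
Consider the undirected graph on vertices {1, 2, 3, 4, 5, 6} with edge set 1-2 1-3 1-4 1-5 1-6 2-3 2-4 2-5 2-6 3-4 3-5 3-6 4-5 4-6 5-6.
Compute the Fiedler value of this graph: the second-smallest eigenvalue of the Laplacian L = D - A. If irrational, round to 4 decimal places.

6

Each diagonal entry of L is the vertex degree and each off-diagonal entry is -1 where an edge is present, 0 otherwise; in the order [1, 2, 3, 4, 5, 6] the diagonal is [5, 5, 5, 5, 5, 5]. The sorted Laplacian eigenvalues are [0, 6, 6, 6, 6, 6]; the algebraic connectivity is the second entry, 6. There is one zero in the spectrum, matching the 1 component.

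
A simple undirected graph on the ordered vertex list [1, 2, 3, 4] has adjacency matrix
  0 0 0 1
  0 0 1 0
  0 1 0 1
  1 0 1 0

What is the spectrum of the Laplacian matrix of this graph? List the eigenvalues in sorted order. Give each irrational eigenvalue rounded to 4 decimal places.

Reading degrees in the order [1, 2, 3, 4] gives [1, 1, 2, 2]; set D = diag(1, 1, 2, 2) and form L = D - A. Diagonalising L (or applying a numerical eigensolver to the 4x4 matrix) gives the spectrum above.

[0, 0.5858, 2, 3.4142]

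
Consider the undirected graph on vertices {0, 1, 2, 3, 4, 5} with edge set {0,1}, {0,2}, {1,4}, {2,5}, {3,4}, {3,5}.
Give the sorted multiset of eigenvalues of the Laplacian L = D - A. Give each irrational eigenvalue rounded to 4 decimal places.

Each diagonal entry of L is the vertex degree and each off-diagonal entry is -1 where an edge is present, 0 otherwise; in the order [0, 1, 2, 3, 4, 5] the diagonal is [2, 2, 2, 2, 2, 2]. Diagonalising L (or applying a numerical eigensolver to the 6x6 matrix) gives the spectrum above. The single zero eigenvalue shows the graph is connected. The eigenvalues sum to 12, which equals trace(L) = 2|E|. By the matrix-tree theorem the graph has (1/6) * product of the nonzero eigenvalues = 6 spanning trees.

[0, 1, 1, 3, 3, 4]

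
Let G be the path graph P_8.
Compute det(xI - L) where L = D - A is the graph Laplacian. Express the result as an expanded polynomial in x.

The graph has 8 vertices and degree multiset [2, 2, 2, 2, 2, 2, 1, 1]; D is the diagonal matrix of degrees and L = D - A. L has integer entries, so p(x) = det(xI - L) has integer coefficients. Expanding the determinant yields x^8 - 14x^7 + 78x^6 - 220x^5 + 330x^4 - 252x^3 + 84x^2 - 8x. The constant term is 0 because L is singular (the all-ones vector lies in its kernel). By the matrix-tree theorem the graph has (1/8) * product of the nonzero eigenvalues = 1 spanning tree. The largest eigenvalue, 3.8478, is at most the vertex count 8.

x^8 - 14x^7 + 78x^6 - 220x^5 + 330x^4 - 252x^3 + 84x^2 - 8x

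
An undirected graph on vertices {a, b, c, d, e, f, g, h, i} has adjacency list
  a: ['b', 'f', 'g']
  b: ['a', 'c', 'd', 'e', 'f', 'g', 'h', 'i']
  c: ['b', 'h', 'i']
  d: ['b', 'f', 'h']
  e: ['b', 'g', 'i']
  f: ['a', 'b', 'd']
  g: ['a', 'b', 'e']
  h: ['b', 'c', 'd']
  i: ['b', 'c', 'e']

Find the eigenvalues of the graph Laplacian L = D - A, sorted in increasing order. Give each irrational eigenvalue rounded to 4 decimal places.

[0, 1.5858, 1.5858, 3, 3, 4.4142, 4.4142, 5, 9]

Reading degrees in the order [a, b, c, d, e, f, g, h, i] gives [3, 8, 3, 3, 3, 3, 3, 3, 3]; set D = diag(3, 8, 3, 3, 3, 3, 3, 3, 3) and form L = D - A. L is symmetric positive semidefinite, so every eigenvalue is real and nonnegative. The single zero eigenvalue shows the graph is connected.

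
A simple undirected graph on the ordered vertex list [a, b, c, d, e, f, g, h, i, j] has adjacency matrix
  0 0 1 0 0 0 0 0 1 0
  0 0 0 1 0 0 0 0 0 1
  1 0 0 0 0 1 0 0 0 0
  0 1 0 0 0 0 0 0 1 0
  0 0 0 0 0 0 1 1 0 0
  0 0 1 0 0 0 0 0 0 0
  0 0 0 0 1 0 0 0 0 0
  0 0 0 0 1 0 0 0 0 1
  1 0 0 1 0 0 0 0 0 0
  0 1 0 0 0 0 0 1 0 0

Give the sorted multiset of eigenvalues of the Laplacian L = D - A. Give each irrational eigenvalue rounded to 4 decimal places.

Each diagonal entry of L is the vertex degree and each off-diagonal entry is -1 where an edge is present, 0 otherwise; in the order [a, b, c, d, e, f, g, h, i, j] the diagonal is [2, 2, 2, 2, 2, 1, 1, 2, 2, 2]. L is symmetric positive semidefinite, so every eigenvalue is real and nonnegative. The single zero eigenvalue shows the graph is connected. The eigenvalues sum to 18, which equals trace(L) = 2|E|.

[0, 0.0979, 0.3820, 0.8244, 1.3820, 2, 2.6180, 3.1756, 3.6180, 3.9021]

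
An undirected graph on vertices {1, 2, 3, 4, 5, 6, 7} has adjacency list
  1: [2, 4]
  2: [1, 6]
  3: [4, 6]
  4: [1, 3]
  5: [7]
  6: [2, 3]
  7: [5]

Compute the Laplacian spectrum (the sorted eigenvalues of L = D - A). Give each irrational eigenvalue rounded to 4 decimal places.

[0, 0, 1.3820, 1.3820, 2, 3.6180, 3.6180]

Each diagonal entry of L is the vertex degree and each off-diagonal entry is -1 where an edge is present, 0 otherwise; in the order [1, 2, 3, 4, 5, 6, 7] the diagonal is [2, 2, 2, 2, 1, 2, 1]. Diagonalising L (or applying a numerical eigensolver to the 7x7 matrix) gives the spectrum above. The 2 zero eigenvalues correspond to the 2 connected components. The largest eigenvalue, 3.6180, is at most the vertex count 7.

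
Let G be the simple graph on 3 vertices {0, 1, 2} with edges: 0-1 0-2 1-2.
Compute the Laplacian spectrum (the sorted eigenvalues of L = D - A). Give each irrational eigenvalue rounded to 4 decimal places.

Each diagonal entry of L is the vertex degree and each off-diagonal entry is -1 where an edge is present, 0 otherwise; in the order [0, 1, 2] the diagonal is [2, 2, 2]. L is symmetric positive semidefinite, so every eigenvalue is real and nonnegative. The single zero eigenvalue shows the graph is connected. There is one zero in the spectrum, matching the 1 component.

[0, 3, 3]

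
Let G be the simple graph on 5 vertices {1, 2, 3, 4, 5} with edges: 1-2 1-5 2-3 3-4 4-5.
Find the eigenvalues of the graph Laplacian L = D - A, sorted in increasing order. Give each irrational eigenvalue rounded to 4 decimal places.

[0, 1.3820, 1.3820, 3.6180, 3.6180]

Reading degrees in the order [1, 2, 3, 4, 5] gives [2, 2, 2, 2, 2]; set D = diag(2, 2, 2, 2, 2) and form L = D - A. Since every row of L sums to 0, the all-ones vector is in the kernel and 0 is an eigenvalue. By the matrix-tree theorem the graph has (1/5) * product of the nonzero eigenvalues = 5 spanning trees.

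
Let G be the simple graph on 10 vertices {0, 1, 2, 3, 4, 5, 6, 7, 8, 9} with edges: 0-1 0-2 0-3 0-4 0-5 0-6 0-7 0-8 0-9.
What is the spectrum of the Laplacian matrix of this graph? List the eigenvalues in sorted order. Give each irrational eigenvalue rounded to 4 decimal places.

[0, 1, 1, 1, 1, 1, 1, 1, 1, 10]

Reading degrees in the order [0, 1, 2, 3, 4, 5, 6, 7, 8, 9] gives [9, 1, 1, 1, 1, 1, 1, 1, 1, 1]; set D = diag(9, 1, 1, 1, 1, 1, 1, 1, 1, 1) and form L = D - A. L is symmetric positive semidefinite, so every eigenvalue is real and nonnegative.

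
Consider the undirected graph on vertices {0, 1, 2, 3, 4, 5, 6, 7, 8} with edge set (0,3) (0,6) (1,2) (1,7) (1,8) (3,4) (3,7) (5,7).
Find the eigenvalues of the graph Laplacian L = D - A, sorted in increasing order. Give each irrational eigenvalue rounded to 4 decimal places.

Each diagonal entry of L is the vertex degree and each off-diagonal entry is -1 where an edge is present, 0 otherwise; in the order [0, 1, 2, 3, 4, 5, 6, 7, 8] the diagonal is [2, 3, 1, 3, 1, 1, 1, 3, 1]. Since every row of L sums to 0, the all-ones vector is in the kernel and 0 is an eigenvalue. The eigenvalues sum to 16, which equals trace(L) = 2|E|.

[0, 0.2118, 0.5546, 0.7223, 1, 2.0782, 2.7338, 3.8525, 4.8468]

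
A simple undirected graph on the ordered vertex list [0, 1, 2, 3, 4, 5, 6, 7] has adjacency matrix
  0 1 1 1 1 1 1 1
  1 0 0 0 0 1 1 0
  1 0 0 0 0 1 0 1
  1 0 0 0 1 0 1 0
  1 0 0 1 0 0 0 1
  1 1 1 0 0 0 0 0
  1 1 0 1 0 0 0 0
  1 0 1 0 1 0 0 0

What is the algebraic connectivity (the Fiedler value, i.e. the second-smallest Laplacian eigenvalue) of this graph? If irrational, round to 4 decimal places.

Reading degrees in the order [0, 1, 2, 3, 4, 5, 6, 7] gives [7, 3, 3, 3, 3, 3, 3, 3]; set D = diag(7, 3, 3, 3, 3, 3, 3, 3) and form L = D - A. The smallest Laplacian eigenvalue is always 0. The next one, lambda_2 = 1.7530, measures how hard the graph is to disconnect: larger values mean better connectivity. By the matrix-tree theorem the graph has (1/8) * product of the nonzero eigenvalues = 841 spanning trees. There is one zero in the spectrum, matching the 1 component.

1.7530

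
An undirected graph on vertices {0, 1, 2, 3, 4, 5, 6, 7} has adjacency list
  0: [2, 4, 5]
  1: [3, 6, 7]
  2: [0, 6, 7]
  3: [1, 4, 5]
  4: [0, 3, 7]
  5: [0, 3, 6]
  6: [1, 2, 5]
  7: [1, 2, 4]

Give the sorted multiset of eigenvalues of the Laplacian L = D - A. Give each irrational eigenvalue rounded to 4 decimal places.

Each diagonal entry of L is the vertex degree and each off-diagonal entry is -1 where an edge is present, 0 otherwise; in the order [0, 1, 2, 3, 4, 5, 6, 7] the diagonal is [3, 3, 3, 3, 3, 3, 3, 3]. The multiplicity of 0 as a Laplacian eigenvalue equals the number of connected components. The single zero eigenvalue shows the graph is connected. There is one zero in the spectrum, matching the 1 component.

[0, 2, 2, 2, 4, 4, 4, 6]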